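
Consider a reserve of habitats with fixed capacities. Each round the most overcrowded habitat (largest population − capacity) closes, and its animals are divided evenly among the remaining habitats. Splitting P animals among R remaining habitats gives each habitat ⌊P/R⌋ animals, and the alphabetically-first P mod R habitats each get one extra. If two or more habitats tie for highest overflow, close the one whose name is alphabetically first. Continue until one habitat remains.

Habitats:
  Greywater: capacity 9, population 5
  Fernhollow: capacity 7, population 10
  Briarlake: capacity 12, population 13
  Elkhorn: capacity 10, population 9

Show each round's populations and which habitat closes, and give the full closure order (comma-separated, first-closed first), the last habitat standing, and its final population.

Round 1: Briarlake=13 Elkhorn=9 Fernhollow=10 Greywater=5 → close Fernhollow (overflow 3)
  10÷3 = 3 each, +1 to first 1
Round 2: Briarlake=17 Elkhorn=12 Greywater=8 → close Briarlake (overflow 5)
  17÷2 = 8 each, +1 to first 1
Round 3: Elkhorn=21 Greywater=16 → close Elkhorn (overflow 11)
  21÷1 = 21 each, +1 to first 0

Closure order: Fernhollow, Briarlake, Elkhorn
Last habitat: Greywater with 37 animals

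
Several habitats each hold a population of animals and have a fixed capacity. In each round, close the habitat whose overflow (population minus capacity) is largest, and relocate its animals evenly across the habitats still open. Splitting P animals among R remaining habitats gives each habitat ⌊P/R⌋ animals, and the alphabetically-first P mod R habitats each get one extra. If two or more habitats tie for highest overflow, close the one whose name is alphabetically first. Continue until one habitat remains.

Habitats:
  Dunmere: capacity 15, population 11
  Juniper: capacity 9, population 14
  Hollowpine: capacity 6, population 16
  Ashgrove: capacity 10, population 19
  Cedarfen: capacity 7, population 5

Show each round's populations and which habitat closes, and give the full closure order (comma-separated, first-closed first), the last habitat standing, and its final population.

Round 1: Ashgrove=19 Cedarfen=5 Dunmere=11 Hollowpine=16 Juniper=14 → close Hollowpine (overflow 10)
  16÷4 = 4 each, +1 to first 0
Round 2: Ashgrove=23 Cedarfen=9 Dunmere=15 Juniper=18 → close Ashgrove (overflow 13)
  23÷3 = 7 each, +1 to first 2
Round 3: Cedarfen=17 Dunmere=23 Juniper=25 → close Juniper (overflow 16)
  25÷2 = 12 each, +1 to first 1
Round 4: Cedarfen=30 Dunmere=35 → close Cedarfen (overflow 23)
  30÷1 = 30 each, +1 to first 0

Closure order: Hollowpine, Ashgrove, Juniper, Cedarfen
Last habitat: Dunmere with 65 animals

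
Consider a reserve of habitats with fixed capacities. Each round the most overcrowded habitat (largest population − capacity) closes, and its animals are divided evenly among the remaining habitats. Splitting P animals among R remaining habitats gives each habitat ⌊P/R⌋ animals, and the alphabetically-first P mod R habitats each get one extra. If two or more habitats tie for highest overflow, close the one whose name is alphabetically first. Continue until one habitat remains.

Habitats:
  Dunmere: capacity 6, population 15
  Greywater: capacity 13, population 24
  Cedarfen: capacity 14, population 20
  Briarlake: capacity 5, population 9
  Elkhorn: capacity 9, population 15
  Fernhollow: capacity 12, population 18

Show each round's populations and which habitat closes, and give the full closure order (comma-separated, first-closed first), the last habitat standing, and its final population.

Closure order: Greywater, Dunmere, Cedarfen, Elkhorn, Briarlake
Last habitat: Fernhollow with 101 animals

Round 1: Briarlake=9 Cedarfen=20 Dunmere=15 Elkhorn=15 Fernhollow=18 Greywater=24 → close Greywater (overflow 11)
  24÷5 = 4 each, +1 to first 4
Round 2: Briarlake=14 Cedarfen=25 Dunmere=20 Elkhorn=20 Fernhollow=22 → close Dunmere (overflow 14)
  20÷4 = 5 each, +1 to first 0
Round 3: Briarlake=19 Cedarfen=30 Elkhorn=25 Fernhollow=27 → close Cedarfen (overflow 16)
  30÷3 = 10 each, +1 to first 0
Round 4: Briarlake=29 Elkhorn=35 Fernhollow=37 → close Elkhorn (overflow 26)
  35÷2 = 17 each, +1 to first 1
Round 5: Briarlake=47 Fernhollow=54 → close Briarlake (overflow 42)
  47÷1 = 47 each, +1 to first 0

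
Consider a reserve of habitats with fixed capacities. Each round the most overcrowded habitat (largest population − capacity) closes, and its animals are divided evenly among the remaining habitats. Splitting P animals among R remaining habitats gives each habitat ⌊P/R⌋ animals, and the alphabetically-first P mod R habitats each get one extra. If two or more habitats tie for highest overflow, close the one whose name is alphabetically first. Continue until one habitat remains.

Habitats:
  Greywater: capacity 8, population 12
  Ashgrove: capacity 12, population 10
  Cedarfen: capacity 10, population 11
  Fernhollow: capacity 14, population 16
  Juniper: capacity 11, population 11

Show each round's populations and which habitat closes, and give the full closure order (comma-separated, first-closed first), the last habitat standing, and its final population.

Closure order: Greywater, Fernhollow, Cedarfen, Juniper
Last habitat: Ashgrove with 60 animals

Round 1: Ashgrove=10 Cedarfen=11 Fernhollow=16 Greywater=12 Juniper=11 → close Greywater (overflow 4)
  12÷4 = 3 each, +1 to first 0
Round 2: Ashgrove=13 Cedarfen=14 Fernhollow=19 Juniper=14 → close Fernhollow (overflow 5)
  19÷3 = 6 each, +1 to first 1
Round 3: Ashgrove=20 Cedarfen=20 Juniper=20 → close Cedarfen (overflow 10)
  20÷2 = 10 each, +1 to first 0
Round 4: Ashgrove=30 Juniper=30 → close Juniper (overflow 19)
  30÷1 = 30 each, +1 to first 0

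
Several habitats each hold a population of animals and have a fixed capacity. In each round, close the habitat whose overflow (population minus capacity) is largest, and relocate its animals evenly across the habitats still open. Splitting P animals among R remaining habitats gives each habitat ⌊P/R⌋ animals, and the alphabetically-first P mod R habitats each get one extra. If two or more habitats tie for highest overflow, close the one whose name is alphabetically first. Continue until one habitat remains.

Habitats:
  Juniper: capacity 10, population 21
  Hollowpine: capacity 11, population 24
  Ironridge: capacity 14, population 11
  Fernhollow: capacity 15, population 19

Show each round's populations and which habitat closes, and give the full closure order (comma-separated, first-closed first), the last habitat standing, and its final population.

Round 1: Fernhollow=19 Hollowpine=24 Ironridge=11 Juniper=21 → close Hollowpine (overflow 13)
  24÷3 = 8 each, +1 to first 0
Round 2: Fernhollow=27 Ironridge=19 Juniper=29 → close Juniper (overflow 19)
  29÷2 = 14 each, +1 to first 1
Round 3: Fernhollow=42 Ironridge=33 → close Fernhollow (overflow 27)
  42÷1 = 42 each, +1 to first 0

Closure order: Hollowpine, Juniper, Fernhollow
Last habitat: Ironridge with 75 animals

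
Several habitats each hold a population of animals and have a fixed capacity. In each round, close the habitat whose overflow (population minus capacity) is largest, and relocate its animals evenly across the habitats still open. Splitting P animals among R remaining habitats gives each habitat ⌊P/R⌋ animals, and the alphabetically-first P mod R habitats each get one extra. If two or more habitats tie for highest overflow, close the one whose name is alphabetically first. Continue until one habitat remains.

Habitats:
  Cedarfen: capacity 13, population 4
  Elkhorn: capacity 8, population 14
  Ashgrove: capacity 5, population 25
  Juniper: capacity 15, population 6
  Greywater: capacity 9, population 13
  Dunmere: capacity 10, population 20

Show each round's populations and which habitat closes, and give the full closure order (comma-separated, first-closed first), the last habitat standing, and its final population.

Closure order: Ashgrove, Dunmere, Elkhorn, Greywater, Cedarfen
Last habitat: Juniper with 82 animals

Round 1: Ashgrove=25 Cedarfen=4 Dunmere=20 Elkhorn=14 Greywater=13 Juniper=6 → close Ashgrove (overflow 20)
  25÷5 = 5 each, +1 to first 0
Round 2: Cedarfen=9 Dunmere=25 Elkhorn=19 Greywater=18 Juniper=11 → close Dunmere (overflow 15)
  25÷4 = 6 each, +1 to first 1
Round 3: Cedarfen=16 Elkhorn=25 Greywater=24 Juniper=17 → close Elkhorn (overflow 17)
  25÷3 = 8 each, +1 to first 1
Round 4: Cedarfen=25 Greywater=32 Juniper=25 → close Greywater (overflow 23)
  32÷2 = 16 each, +1 to first 0
Round 5: Cedarfen=41 Juniper=41 → close Cedarfen (overflow 28)
  41÷1 = 41 each, +1 to first 0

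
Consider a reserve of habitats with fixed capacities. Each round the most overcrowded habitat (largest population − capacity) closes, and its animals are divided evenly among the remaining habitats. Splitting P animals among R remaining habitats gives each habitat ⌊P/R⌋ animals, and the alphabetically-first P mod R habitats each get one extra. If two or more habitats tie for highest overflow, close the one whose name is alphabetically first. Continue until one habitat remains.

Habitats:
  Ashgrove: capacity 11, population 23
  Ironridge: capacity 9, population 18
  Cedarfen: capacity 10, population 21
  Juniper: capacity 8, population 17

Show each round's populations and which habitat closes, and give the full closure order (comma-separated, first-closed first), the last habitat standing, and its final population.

Round 1: Ashgrove=23 Cedarfen=21 Ironridge=18 Juniper=17 → close Ashgrove (overflow 12)
  23÷3 = 7 each, +1 to first 2
Round 2: Cedarfen=29 Ironridge=26 Juniper=24 → close Cedarfen (overflow 19)
  29÷2 = 14 each, +1 to first 1
Round 3: Ironridge=41 Juniper=38 → close Ironridge (overflow 32)
  41÷1 = 41 each, +1 to first 0

Closure order: Ashgrove, Cedarfen, Ironridge
Last habitat: Juniper with 79 animals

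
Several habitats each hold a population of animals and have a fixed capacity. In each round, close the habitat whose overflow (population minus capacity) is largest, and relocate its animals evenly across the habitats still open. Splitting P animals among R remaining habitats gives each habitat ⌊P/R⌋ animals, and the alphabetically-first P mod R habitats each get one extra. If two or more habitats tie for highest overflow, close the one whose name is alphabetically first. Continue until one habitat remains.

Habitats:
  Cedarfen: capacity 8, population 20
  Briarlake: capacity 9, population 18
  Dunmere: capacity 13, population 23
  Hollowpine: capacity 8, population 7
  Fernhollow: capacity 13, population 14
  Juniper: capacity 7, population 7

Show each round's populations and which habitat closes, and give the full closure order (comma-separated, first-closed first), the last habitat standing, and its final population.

Closure order: Cedarfen, Dunmere, Briarlake, Fernhollow, Hollowpine
Last habitat: Juniper with 89 animals

Round 1: Briarlake=18 Cedarfen=20 Dunmere=23 Fernhollow=14 Hollowpine=7 Juniper=7 → close Cedarfen (overflow 12)
  20÷5 = 4 each, +1 to first 0
Round 2: Briarlake=22 Dunmere=27 Fernhollow=18 Hollowpine=11 Juniper=11 → close Dunmere (overflow 14)
  27÷4 = 6 each, +1 to first 3
Round 3: Briarlake=29 Fernhollow=25 Hollowpine=18 Juniper=17 → close Briarlake (overflow 20)
  29÷3 = 9 each, +1 to first 2
Round 4: Fernhollow=35 Hollowpine=28 Juniper=26 → close Fernhollow (overflow 22)
  35÷2 = 17 each, +1 to first 1
Round 5: Hollowpine=46 Juniper=43 → close Hollowpine (overflow 38)
  46÷1 = 46 each, +1 to first 0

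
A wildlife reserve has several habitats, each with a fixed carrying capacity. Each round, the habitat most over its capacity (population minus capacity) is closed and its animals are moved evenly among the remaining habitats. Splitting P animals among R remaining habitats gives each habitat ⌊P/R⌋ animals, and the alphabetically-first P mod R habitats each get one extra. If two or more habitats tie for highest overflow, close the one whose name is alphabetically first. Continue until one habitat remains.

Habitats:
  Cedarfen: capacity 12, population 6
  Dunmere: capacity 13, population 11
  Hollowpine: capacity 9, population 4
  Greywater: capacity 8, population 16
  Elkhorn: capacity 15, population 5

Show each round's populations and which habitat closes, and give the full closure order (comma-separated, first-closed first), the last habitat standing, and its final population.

Round 1: Cedarfen=6 Dunmere=11 Elkhorn=5 Greywater=16 Hollowpine=4 → close Greywater (overflow 8)
  16÷4 = 4 each, +1 to first 0
Round 2: Cedarfen=10 Dunmere=15 Elkhorn=9 Hollowpine=8 → close Dunmere (overflow 2)
  15÷3 = 5 each, +1 to first 0
Round 3: Cedarfen=15 Elkhorn=14 Hollowpine=13 → close Hollowpine (overflow 4)
  13÷2 = 6 each, +1 to first 1
Round 4: Cedarfen=22 Elkhorn=20 → close Cedarfen (overflow 10)
  22÷1 = 22 each, +1 to first 0

Closure order: Greywater, Dunmere, Hollowpine, Cedarfen
Last habitat: Elkhorn with 42 animals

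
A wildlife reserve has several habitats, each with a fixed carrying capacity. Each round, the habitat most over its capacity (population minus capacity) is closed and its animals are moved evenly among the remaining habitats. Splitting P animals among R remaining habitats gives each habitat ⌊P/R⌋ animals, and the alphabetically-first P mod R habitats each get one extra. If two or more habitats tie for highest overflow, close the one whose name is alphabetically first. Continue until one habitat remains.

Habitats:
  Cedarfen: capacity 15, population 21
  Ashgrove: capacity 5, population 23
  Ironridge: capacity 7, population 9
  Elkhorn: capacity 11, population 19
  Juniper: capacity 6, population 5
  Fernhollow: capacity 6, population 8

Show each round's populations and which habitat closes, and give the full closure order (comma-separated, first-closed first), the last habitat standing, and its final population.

Round 1: Ashgrove=23 Cedarfen=21 Elkhorn=19 Fernhollow=8 Ironridge=9 Juniper=5 → close Ashgrove (overflow 18)
  23÷5 = 4 each, +1 to first 3
Round 2: Cedarfen=26 Elkhorn=24 Fernhollow=13 Ironridge=13 Juniper=9 → close Elkhorn (overflow 13)
  24÷4 = 6 each, +1 to first 0
Round 3: Cedarfen=32 Fernhollow=19 Ironridge=19 Juniper=15 → close Cedarfen (overflow 17)
  32÷3 = 10 each, +1 to first 2
Round 4: Fernhollow=30 Ironridge=30 Juniper=25 → close Fernhollow (overflow 24)
  30÷2 = 15 each, +1 to first 0
Round 5: Ironridge=45 Juniper=40 → close Ironridge (overflow 38)
  45÷1 = 45 each, +1 to first 0

Closure order: Ashgrove, Elkhorn, Cedarfen, Fernhollow, Ironridge
Last habitat: Juniper with 85 animals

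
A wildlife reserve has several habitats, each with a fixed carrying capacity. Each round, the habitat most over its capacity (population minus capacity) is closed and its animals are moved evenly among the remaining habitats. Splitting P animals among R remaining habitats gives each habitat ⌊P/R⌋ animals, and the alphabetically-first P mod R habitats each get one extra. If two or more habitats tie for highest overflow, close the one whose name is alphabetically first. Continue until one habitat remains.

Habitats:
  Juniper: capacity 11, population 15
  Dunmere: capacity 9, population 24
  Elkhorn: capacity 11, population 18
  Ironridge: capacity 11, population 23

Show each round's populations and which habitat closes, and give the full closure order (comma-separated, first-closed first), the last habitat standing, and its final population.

Closure order: Dunmere, Ironridge, Elkhorn
Last habitat: Juniper with 80 animals

Round 1: Dunmere=24 Elkhorn=18 Ironridge=23 Juniper=15 → close Dunmere (overflow 15)
  24÷3 = 8 each, +1 to first 0
Round 2: Elkhorn=26 Ironridge=31 Juniper=23 → close Ironridge (overflow 20)
  31÷2 = 15 each, +1 to first 1
Round 3: Elkhorn=42 Juniper=38 → close Elkhorn (overflow 31)
  42÷1 = 42 each, +1 to first 0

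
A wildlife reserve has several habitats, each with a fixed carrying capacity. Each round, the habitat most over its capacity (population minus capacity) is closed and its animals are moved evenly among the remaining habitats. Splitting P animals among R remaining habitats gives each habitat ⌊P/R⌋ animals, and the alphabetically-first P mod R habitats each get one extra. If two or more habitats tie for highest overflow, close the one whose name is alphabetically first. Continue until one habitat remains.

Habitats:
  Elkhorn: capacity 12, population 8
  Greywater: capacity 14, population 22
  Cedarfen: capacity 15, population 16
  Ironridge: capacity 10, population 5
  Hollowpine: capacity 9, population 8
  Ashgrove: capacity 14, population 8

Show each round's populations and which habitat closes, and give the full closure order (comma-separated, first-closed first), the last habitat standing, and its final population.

Round 1: Ashgrove=8 Cedarfen=16 Elkhorn=8 Greywater=22 Hollowpine=8 Ironridge=5 → close Greywater (overflow 8)
  22÷5 = 4 each, +1 to first 2
Round 2: Ashgrove=13 Cedarfen=21 Elkhorn=12 Hollowpine=12 Ironridge=9 → close Cedarfen (overflow 6)
  21÷4 = 5 each, +1 to first 1
Round 3: Ashgrove=19 Elkhorn=17 Hollowpine=17 Ironridge=14 → close Hollowpine (overflow 8)
  17÷3 = 5 each, +1 to first 2
Round 4: Ashgrove=25 Elkhorn=23 Ironridge=19 → close Ashgrove (overflow 11)
  25÷2 = 12 each, +1 to first 1
Round 5: Elkhorn=36 Ironridge=31 → close Elkhorn (overflow 24)
  36÷1 = 36 each, +1 to first 0

Closure order: Greywater, Cedarfen, Hollowpine, Ashgrove, Elkhorn
Last habitat: Ironridge with 67 animals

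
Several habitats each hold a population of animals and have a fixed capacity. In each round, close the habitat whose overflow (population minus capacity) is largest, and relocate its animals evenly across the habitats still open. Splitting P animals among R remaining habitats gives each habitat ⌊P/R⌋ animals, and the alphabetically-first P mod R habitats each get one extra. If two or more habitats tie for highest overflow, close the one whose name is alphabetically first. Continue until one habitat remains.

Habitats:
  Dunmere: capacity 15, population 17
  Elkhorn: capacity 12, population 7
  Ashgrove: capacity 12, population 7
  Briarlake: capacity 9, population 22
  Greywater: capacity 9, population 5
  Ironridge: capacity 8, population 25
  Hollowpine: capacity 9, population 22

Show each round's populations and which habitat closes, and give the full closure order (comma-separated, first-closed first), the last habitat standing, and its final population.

Closure order: Ironridge, Briarlake, Hollowpine, Dunmere, Ashgrove, Elkhorn
Last habitat: Greywater with 105 animals

Round 1: Ashgrove=7 Briarlake=22 Dunmere=17 Elkhorn=7 Greywater=5 Hollowpine=22 Ironridge=25 → close Ironridge (overflow 17)
  25÷6 = 4 each, +1 to first 1
Round 2: Ashgrove=12 Briarlake=26 Dunmere=21 Elkhorn=11 Greywater=9 Hollowpine=26 → close Briarlake (overflow 17)
  26÷5 = 5 each, +1 to first 1
Round 3: Ashgrove=18 Dunmere=26 Elkhorn=16 Greywater=14 Hollowpine=31 → close Hollowpine (overflow 22)
  31÷4 = 7 each, +1 to first 3
Round 4: Ashgrove=26 Dunmere=34 Elkhorn=24 Greywater=21 → close Dunmere (overflow 19)
  34÷3 = 11 each, +1 to first 1
Round 5: Ashgrove=38 Elkhorn=35 Greywater=32 → close Ashgrove (overflow 26)
  38÷2 = 19 each, +1 to first 0
Round 6: Elkhorn=54 Greywater=51 → close Elkhorn (overflow 42)
  54÷1 = 54 each, +1 to first 0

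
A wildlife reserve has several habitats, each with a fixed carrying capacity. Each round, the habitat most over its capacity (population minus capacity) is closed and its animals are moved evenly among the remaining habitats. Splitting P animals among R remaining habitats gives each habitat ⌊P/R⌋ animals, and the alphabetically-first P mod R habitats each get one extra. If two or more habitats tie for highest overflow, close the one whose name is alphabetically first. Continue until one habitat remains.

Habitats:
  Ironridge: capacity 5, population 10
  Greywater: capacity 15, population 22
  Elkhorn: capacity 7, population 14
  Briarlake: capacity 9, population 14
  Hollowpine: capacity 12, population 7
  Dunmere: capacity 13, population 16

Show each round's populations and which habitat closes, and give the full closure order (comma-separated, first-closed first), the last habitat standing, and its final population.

Closure order: Elkhorn, Greywater, Briarlake, Ironridge, Dunmere
Last habitat: Hollowpine with 83 animals

Round 1: Briarlake=14 Dunmere=16 Elkhorn=14 Greywater=22 Hollowpine=7 Ironridge=10 → close Elkhorn (overflow 7)
  14÷5 = 2 each, +1 to first 4
Round 2: Briarlake=17 Dunmere=19 Greywater=25 Hollowpine=10 Ironridge=12 → close Greywater (overflow 10)
  25÷4 = 6 each, +1 to first 1
Round 3: Briarlake=24 Dunmere=25 Hollowpine=16 Ironridge=18 → close Briarlake (overflow 15)
  24÷3 = 8 each, +1 to first 0
Round 4: Dunmere=33 Hollowpine=24 Ironridge=26 → close Ironridge (overflow 21)
  26÷2 = 13 each, +1 to first 0
Round 5: Dunmere=46 Hollowpine=37 → close Dunmere (overflow 33)
  46÷1 = 46 each, +1 to first 0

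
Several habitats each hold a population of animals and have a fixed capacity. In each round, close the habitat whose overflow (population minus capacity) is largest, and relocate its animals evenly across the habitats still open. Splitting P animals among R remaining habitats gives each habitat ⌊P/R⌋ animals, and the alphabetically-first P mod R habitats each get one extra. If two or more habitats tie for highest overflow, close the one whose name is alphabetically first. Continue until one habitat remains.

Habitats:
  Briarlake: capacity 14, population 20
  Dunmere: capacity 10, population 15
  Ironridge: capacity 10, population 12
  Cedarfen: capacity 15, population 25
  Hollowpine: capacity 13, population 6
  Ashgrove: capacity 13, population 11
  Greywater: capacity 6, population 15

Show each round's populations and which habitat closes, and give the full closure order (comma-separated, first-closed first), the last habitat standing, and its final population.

Closure order: Cedarfen, Greywater, Briarlake, Dunmere, Ironridge, Ashgrove
Last habitat: Hollowpine with 104 animals

Round 1: Ashgrove=11 Briarlake=20 Cedarfen=25 Dunmere=15 Greywater=15 Hollowpine=6 Ironridge=12 → close Cedarfen (overflow 10)
  25÷6 = 4 each, +1 to first 1
Round 2: Ashgrove=16 Briarlake=24 Dunmere=19 Greywater=19 Hollowpine=10 Ironridge=16 → close Greywater (overflow 13)
  19÷5 = 3 each, +1 to first 4
Round 3: Ashgrove=20 Briarlake=28 Dunmere=23 Hollowpine=14 Ironridge=19 → close Briarlake (overflow 14)
  28÷4 = 7 each, +1 to first 0
Round 4: Ashgrove=27 Dunmere=30 Hollowpine=21 Ironridge=26 → close Dunmere (overflow 20)
  30÷3 = 10 each, +1 to first 0
Round 5: Ashgrove=37 Hollowpine=31 Ironridge=36 → close Ironridge (overflow 26)
  36÷2 = 18 each, +1 to first 0
Round 6: Ashgrove=55 Hollowpine=49 → close Ashgrove (overflow 42)
  55÷1 = 55 each, +1 to first 0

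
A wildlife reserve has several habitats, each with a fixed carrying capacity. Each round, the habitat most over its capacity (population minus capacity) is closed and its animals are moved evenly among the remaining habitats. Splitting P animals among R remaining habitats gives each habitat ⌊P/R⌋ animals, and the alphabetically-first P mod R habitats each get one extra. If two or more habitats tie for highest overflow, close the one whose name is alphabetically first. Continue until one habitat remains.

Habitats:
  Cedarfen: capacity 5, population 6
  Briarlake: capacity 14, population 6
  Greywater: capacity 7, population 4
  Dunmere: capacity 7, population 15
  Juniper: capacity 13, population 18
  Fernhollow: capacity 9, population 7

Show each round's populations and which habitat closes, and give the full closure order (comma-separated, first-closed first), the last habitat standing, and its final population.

Round 1: Briarlake=6 Cedarfen=6 Dunmere=15 Fernhollow=7 Greywater=4 Juniper=18 → close Dunmere (overflow 8)
  15÷5 = 3 each, +1 to first 0
Round 2: Briarlake=9 Cedarfen=9 Fernhollow=10 Greywater=7 Juniper=21 → close Juniper (overflow 8)
  21÷4 = 5 each, +1 to first 1
Round 3: Briarlake=15 Cedarfen=14 Fernhollow=15 Greywater=12 → close Cedarfen (overflow 9)
  14÷3 = 4 each, +1 to first 2
Round 4: Briarlake=20 Fernhollow=20 Greywater=16 → close Fernhollow (overflow 11)
  20÷2 = 10 each, +1 to first 0
Round 5: Briarlake=30 Greywater=26 → close Greywater (overflow 19)
  26÷1 = 26 each, +1 to first 0

Closure order: Dunmere, Juniper, Cedarfen, Fernhollow, Greywater
Last habitat: Briarlake with 56 animals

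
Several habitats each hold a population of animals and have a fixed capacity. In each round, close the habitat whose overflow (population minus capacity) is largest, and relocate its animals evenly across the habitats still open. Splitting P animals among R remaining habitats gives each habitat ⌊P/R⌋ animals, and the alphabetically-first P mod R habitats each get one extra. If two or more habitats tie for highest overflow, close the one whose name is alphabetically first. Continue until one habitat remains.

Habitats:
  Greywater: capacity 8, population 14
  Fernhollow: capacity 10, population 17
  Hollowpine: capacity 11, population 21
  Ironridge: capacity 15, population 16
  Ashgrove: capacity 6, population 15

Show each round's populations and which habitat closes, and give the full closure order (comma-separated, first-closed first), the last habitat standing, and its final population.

Round 1: Ashgrove=15 Fernhollow=17 Greywater=14 Hollowpine=21 Ironridge=16 → close Hollowpine (overflow 10)
  21÷4 = 5 each, +1 to first 1
Round 2: Ashgrove=21 Fernhollow=22 Greywater=19 Ironridge=21 → close Ashgrove (overflow 15)
  21÷3 = 7 each, +1 to first 0
Round 3: Fernhollow=29 Greywater=26 Ironridge=28 → close Fernhollow (overflow 19)
  29÷2 = 14 each, +1 to first 1
Round 4: Greywater=41 Ironridge=42 → close Greywater (overflow 33)
  41÷1 = 41 each, +1 to first 0

Closure order: Hollowpine, Ashgrove, Fernhollow, Greywater
Last habitat: Ironridge with 83 animals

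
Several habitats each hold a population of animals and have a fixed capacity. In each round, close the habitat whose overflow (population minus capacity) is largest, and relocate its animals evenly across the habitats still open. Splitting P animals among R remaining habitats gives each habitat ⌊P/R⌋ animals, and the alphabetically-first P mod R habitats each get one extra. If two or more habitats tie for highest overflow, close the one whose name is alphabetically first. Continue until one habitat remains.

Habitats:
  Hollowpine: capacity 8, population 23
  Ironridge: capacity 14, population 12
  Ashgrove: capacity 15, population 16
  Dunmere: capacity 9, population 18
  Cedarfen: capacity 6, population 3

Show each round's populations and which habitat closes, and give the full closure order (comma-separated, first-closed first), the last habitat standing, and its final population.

Round 1: Ashgrove=16 Cedarfen=3 Dunmere=18 Hollowpine=23 Ironridge=12 → close Hollowpine (overflow 15)
  23÷4 = 5 each, +1 to first 3
Round 2: Ashgrove=22 Cedarfen=9 Dunmere=24 Ironridge=17 → close Dunmere (overflow 15)
  24÷3 = 8 each, +1 to first 0
Round 3: Ashgrove=30 Cedarfen=17 Ironridge=25 → close Ashgrove (overflow 15)
  30÷2 = 15 each, +1 to first 0
Round 4: Cedarfen=32 Ironridge=40 → close Cedarfen (overflow 26)
  32÷1 = 32 each, +1 to first 0

Closure order: Hollowpine, Dunmere, Ashgrove, Cedarfen
Last habitat: Ironridge with 72 animals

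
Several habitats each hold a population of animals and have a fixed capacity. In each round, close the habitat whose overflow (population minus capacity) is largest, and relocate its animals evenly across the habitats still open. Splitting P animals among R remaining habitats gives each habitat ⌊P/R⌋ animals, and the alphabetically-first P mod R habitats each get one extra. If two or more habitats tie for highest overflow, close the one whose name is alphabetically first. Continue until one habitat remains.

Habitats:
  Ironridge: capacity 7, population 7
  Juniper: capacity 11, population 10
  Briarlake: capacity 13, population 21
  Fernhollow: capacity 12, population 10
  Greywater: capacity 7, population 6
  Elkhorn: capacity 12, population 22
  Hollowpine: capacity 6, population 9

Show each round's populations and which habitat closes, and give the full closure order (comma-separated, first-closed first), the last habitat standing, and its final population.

Closure order: Elkhorn, Briarlake, Hollowpine, Greywater, Fernhollow, Ironridge
Last habitat: Juniper with 85 animals

Round 1: Briarlake=21 Elkhorn=22 Fernhollow=10 Greywater=6 Hollowpine=9 Ironridge=7 Juniper=10 → close Elkhorn (overflow 10)
  22÷6 = 3 each, +1 to first 4
Round 2: Briarlake=25 Fernhollow=14 Greywater=10 Hollowpine=13 Ironridge=10 Juniper=13 → close Briarlake (overflow 12)
  25÷5 = 5 each, +1 to first 0
Round 3: Fernhollow=19 Greywater=15 Hollowpine=18 Ironridge=15 Juniper=18 → close Hollowpine (overflow 12)
  18÷4 = 4 each, +1 to first 2
Round 4: Fernhollow=24 Greywater=20 Ironridge=19 Juniper=22 → close Greywater (overflow 13)
  20÷3 = 6 each, +1 to first 2
Round 5: Fernhollow=31 Ironridge=26 Juniper=28 → close Fernhollow (overflow 19)
  31÷2 = 15 each, +1 to first 1
Round 6: Ironridge=42 Juniper=43 → close Ironridge (overflow 35)
  42÷1 = 42 each, +1 to first 0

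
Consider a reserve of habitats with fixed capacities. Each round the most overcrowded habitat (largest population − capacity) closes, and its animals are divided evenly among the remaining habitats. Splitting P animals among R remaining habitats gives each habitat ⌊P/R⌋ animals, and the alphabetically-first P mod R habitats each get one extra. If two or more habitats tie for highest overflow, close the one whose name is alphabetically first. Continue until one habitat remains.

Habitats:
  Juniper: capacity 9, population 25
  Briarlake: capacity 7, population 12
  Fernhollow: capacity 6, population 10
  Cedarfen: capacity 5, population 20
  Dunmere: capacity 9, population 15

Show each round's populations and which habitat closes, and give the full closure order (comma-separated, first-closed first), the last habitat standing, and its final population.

Round 1: Briarlake=12 Cedarfen=20 Dunmere=15 Fernhollow=10 Juniper=25 → close Juniper (overflow 16)
  25÷4 = 6 each, +1 to first 1
Round 2: Briarlake=19 Cedarfen=26 Dunmere=21 Fernhollow=16 → close Cedarfen (overflow 21)
  26÷3 = 8 each, +1 to first 2
Round 3: Briarlake=28 Dunmere=30 Fernhollow=24 → close Briarlake (overflow 21)
  28÷2 = 14 each, +1 to first 0
Round 4: Dunmere=44 Fernhollow=38 → close Dunmere (overflow 35)
  44÷1 = 44 each, +1 to first 0

Closure order: Juniper, Cedarfen, Briarlake, Dunmere
Last habitat: Fernhollow with 82 animals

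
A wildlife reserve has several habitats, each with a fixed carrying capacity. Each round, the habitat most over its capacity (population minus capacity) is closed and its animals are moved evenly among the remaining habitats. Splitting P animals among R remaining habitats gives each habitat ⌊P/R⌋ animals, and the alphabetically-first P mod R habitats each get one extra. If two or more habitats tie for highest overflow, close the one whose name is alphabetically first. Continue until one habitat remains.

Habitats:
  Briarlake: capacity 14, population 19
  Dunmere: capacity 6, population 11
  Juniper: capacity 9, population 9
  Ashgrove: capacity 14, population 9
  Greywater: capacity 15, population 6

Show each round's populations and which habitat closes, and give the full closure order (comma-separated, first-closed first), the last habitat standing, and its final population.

Round 1: Ashgrove=9 Briarlake=19 Dunmere=11 Greywater=6 Juniper=9 → close Briarlake (overflow 5)
  19÷4 = 4 each, +1 to first 3
Round 2: Ashgrove=14 Dunmere=16 Greywater=11 Juniper=13 → close Dunmere (overflow 10)
  16÷3 = 5 each, +1 to first 1
Round 3: Ashgrove=20 Greywater=16 Juniper=18 → close Juniper (overflow 9)
  18÷2 = 9 each, +1 to first 0
Round 4: Ashgrove=29 Greywater=25 → close Ashgrove (overflow 15)
  29÷1 = 29 each, +1 to first 0

Closure order: Briarlake, Dunmere, Juniper, Ashgrove
Last habitat: Greywater with 54 animals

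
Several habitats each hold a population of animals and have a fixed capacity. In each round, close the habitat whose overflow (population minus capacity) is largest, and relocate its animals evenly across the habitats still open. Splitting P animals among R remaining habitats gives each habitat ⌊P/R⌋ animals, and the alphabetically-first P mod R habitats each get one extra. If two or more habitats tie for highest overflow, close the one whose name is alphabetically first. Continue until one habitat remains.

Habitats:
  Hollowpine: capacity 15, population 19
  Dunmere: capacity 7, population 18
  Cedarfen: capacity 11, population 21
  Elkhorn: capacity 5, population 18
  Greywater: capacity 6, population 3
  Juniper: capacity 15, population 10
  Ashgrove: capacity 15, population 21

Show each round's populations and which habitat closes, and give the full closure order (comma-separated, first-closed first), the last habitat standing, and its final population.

Closure order: Elkhorn, Dunmere, Cedarfen, Ashgrove, Hollowpine, Greywater
Last habitat: Juniper with 110 animals

Round 1: Ashgrove=21 Cedarfen=21 Dunmere=18 Elkhorn=18 Greywater=3 Hollowpine=19 Juniper=10 → close Elkhorn (overflow 13)
  18÷6 = 3 each, +1 to first 0
Round 2: Ashgrove=24 Cedarfen=24 Dunmere=21 Greywater=6 Hollowpine=22 Juniper=13 → close Dunmere (overflow 14)
  21÷5 = 4 each, +1 to first 1
Round 3: Ashgrove=29 Cedarfen=28 Greywater=10 Hollowpine=26 Juniper=17 → close Cedarfen (overflow 17)
  28÷4 = 7 each, +1 to first 0
Round 4: Ashgrove=36 Greywater=17 Hollowpine=33 Juniper=24 → close Ashgrove (overflow 21)
  36÷3 = 12 each, +1 to first 0
Round 5: Greywater=29 Hollowpine=45 Juniper=36 → close Hollowpine (overflow 30)
  45÷2 = 22 each, +1 to first 1
Round 6: Greywater=52 Juniper=58 → close Greywater (overflow 46)
  52÷1 = 52 each, +1 to first 0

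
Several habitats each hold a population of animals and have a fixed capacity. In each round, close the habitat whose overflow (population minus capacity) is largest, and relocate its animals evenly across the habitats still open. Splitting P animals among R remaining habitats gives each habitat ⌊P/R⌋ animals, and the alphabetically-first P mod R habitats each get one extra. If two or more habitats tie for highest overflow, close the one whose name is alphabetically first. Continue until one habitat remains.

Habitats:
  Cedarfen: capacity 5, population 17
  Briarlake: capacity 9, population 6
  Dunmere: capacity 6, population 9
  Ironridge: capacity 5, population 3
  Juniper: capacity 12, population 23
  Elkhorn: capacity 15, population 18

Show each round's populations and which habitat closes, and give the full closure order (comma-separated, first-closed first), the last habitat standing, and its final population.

Round 1: Briarlake=6 Cedarfen=17 Dunmere=9 Elkhorn=18 Ironridge=3 Juniper=23 → close Cedarfen (overflow 12)
  17÷5 = 3 each, +1 to first 2
Round 2: Briarlake=10 Dunmere=13 Elkhorn=21 Ironridge=6 Juniper=26 → close Juniper (overflow 14)
  26÷4 = 6 each, +1 to first 2
Round 3: Briarlake=17 Dunmere=20 Elkhorn=27 Ironridge=12 → close Dunmere (overflow 14)
  20÷3 = 6 each, +1 to first 2
Round 4: Briarlake=24 Elkhorn=34 Ironridge=18 → close Elkhorn (overflow 19)
  34÷2 = 17 each, +1 to first 0
Round 5: Briarlake=41 Ironridge=35 → close Briarlake (overflow 32)
  41÷1 = 41 each, +1 to first 0

Closure order: Cedarfen, Juniper, Dunmere, Elkhorn, Briarlake
Last habitat: Ironridge with 76 animals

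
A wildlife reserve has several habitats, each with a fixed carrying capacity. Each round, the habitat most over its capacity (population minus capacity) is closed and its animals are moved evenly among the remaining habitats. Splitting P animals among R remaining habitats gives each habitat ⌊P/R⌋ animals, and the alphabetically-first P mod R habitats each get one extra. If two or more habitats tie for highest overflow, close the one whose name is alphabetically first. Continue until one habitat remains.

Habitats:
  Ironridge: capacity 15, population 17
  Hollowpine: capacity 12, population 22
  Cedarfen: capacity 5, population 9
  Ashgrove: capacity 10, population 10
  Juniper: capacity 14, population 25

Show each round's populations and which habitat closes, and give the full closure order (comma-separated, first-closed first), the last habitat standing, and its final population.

Closure order: Juniper, Hollowpine, Cedarfen, Ashgrove
Last habitat: Ironridge with 83 animals

Round 1: Ashgrove=10 Cedarfen=9 Hollowpine=22 Ironridge=17 Juniper=25 → close Juniper (overflow 11)
  25÷4 = 6 each, +1 to first 1
Round 2: Ashgrove=17 Cedarfen=15 Hollowpine=28 Ironridge=23 → close Hollowpine (overflow 16)
  28÷3 = 9 each, +1 to first 1
Round 3: Ashgrove=27 Cedarfen=24 Ironridge=32 → close Cedarfen (overflow 19)
  24÷2 = 12 each, +1 to first 0
Round 4: Ashgrove=39 Ironridge=44 → close Ashgrove (overflow 29)
  39÷1 = 39 each, +1 to first 0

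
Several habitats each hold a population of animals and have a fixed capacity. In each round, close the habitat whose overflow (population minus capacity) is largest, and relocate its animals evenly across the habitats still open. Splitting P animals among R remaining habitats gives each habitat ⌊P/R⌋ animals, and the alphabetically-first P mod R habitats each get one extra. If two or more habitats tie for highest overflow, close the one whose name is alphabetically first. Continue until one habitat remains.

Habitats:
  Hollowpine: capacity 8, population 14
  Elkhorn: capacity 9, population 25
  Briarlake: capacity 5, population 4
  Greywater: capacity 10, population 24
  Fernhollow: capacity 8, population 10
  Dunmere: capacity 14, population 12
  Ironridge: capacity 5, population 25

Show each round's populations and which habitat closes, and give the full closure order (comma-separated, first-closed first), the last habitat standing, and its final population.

Closure order: Ironridge, Elkhorn, Greywater, Hollowpine, Briarlake, Fernhollow
Last habitat: Dunmere with 114 animals

Round 1: Briarlake=4 Dunmere=12 Elkhorn=25 Fernhollow=10 Greywater=24 Hollowpine=14 Ironridge=25 → close Ironridge (overflow 20)
  25÷6 = 4 each, +1 to first 1
Round 2: Briarlake=9 Dunmere=16 Elkhorn=29 Fernhollow=14 Greywater=28 Hollowpine=18 → close Elkhorn (overflow 20)
  29÷5 = 5 each, +1 to first 4
Round 3: Briarlake=15 Dunmere=22 Fernhollow=20 Greywater=34 Hollowpine=23 → close Greywater (overflow 24)
  34÷4 = 8 each, +1 to first 2
Round 4: Briarlake=24 Dunmere=31 Fernhollow=28 Hollowpine=31 → close Hollowpine (overflow 23)
  31÷3 = 10 each, +1 to first 1
Round 5: Briarlake=35 Dunmere=41 Fernhollow=38 → close Briarlake (overflow 30)
  35÷2 = 17 each, +1 to first 1
Round 6: Dunmere=59 Fernhollow=55 → close Fernhollow (overflow 47)
  55÷1 = 55 each, +1 to first 0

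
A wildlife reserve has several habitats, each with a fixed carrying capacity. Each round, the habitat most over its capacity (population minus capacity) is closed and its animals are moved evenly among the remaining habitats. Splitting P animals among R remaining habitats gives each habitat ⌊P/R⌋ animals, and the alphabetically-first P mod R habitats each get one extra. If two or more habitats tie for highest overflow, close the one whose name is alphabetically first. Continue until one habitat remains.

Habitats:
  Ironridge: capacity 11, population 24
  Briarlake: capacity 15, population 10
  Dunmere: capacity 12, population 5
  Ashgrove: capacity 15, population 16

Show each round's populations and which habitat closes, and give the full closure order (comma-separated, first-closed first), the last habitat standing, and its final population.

Closure order: Ironridge, Ashgrove, Briarlake
Last habitat: Dunmere with 55 animals

Round 1: Ashgrove=16 Briarlake=10 Dunmere=5 Ironridge=24 → close Ironridge (overflow 13)
  24÷3 = 8 each, +1 to first 0
Round 2: Ashgrove=24 Briarlake=18 Dunmere=13 → close Ashgrove (overflow 9)
  24÷2 = 12 each, +1 to first 0
Round 3: Briarlake=30 Dunmere=25 → close Briarlake (overflow 15)
  30÷1 = 30 each, +1 to first 0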